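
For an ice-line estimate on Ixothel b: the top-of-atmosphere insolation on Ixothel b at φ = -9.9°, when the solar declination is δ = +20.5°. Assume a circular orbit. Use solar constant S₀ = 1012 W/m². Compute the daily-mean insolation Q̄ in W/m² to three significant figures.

cos H₀ = −tan(-9.9°) tan(+20.500°) = 0.0653, H₀ = 1.5055 rad.
Bracket: H₀ sin φ sin δ + cos φ cos δ sin H₀ = 1.5055×-0.17193×0.35021 + 0.98511×0.93667×0.99787 = -0.090649 + 0.920758 = 0.830109.
Q̄ = (S₀/π) × [bracket] = (1012/π) × 0.830109 = 267.4 W/m².

Q̄ ≈ 267 W/m²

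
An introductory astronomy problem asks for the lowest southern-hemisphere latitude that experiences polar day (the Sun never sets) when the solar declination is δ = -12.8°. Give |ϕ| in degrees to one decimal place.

|ϕ| = 77.2°

Polar day requires cos h₀ = −tan ϕ tan δ ≤ −1, i.e. tan ϕ tan δ ≥ 1.
The boundary is |tan ϕ| · |tan δ| = 1, so |ϕ| = 90° − |δ| = 90° − 12.8° = 77.2° in the southern hemisphere.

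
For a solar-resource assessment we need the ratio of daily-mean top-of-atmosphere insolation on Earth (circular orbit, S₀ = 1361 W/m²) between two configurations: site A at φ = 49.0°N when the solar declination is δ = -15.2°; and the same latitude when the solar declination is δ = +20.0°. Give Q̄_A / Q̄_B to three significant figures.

— Configuration A (φ=+49.0°):
cos H₀ = −tan(+49.0°) tan(-15.200°) = 0.3125, H₀ = 1.2529 rad.
Bracket: H₀ sin φ sin δ + cos φ cos δ sin H₀ = 1.2529×0.75471×-0.26219 + 0.65606×0.96502×0.94990 = -0.247921 + 0.601392 = 0.353471.
Q̄ = (S₀/π) × [bracket] = (1361/π) × 0.353471 = 153.13 W/m².
— Configuration B (φ=+49.0°):
cos H₀ = −tan(+49.0°) tan(+20.000°) = -0.4187, H₀ = 2.0028 rad.
Bracket: H₀ sin φ sin δ + cos φ cos δ sin H₀ = 2.0028×0.75471×0.34202 + 0.65606×0.93969×0.90812 = 0.516975 + 0.559850 = 1.076825.
Q̄ = (S₀/π) × [bracket] = (1361/π) × 1.076825 = 466.50 W/m².
Ratio Q̄_A / Q̄_B = 153.13 / 466.50 = 0.3283.

Q̄_A / Q̄_B ≈ 0.328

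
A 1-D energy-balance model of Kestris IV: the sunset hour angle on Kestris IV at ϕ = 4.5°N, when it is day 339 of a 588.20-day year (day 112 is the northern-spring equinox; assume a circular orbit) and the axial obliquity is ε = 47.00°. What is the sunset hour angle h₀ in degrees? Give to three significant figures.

Solar longitude: L_s = 360° × (339 − 112)/588.20 = 138.932°.
sin δ = sin 47.00° × sin 138.932° = 0.48046, so δ = +28.716°.
cos h₀ = −tan ϕ · tan δ = −tan(+4.5°) × tan(+28.716°) = -0.0431, so h₀ = 1.6139 rad = 92.47°.

h₀ = 92.5°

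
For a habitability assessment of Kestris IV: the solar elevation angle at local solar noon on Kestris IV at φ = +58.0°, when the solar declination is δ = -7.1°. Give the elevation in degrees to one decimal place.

24.9°

At local noon the hour angle is zero, so the zenith angle equals |φ − δ| = |+58.0° − (-7.100°)| = 65.100°.
Elevation = 90° − 65.100° = 24.9°.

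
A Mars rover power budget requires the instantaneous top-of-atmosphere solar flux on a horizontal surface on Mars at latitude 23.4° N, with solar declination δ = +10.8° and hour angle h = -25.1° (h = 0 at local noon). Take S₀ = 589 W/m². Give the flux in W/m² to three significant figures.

525 W/m²

cos θ_z = sin φ sin δ + cos φ cos δ cos h = 0.074418 + 0.816369 = 0.890787.
Flux = S₀ · cos θ_z = 589 × 0.890787 = 524.7 W/m².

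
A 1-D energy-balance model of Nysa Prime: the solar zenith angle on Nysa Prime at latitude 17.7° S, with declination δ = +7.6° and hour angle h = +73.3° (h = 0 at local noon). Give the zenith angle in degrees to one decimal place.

θ_z = 76.6°

cos θ_z = sin φ sin δ + cos φ cos δ cos h = -0.040210 + 0.271352 = 0.231142.
θ_z = arccos(0.231142) = 76.6°.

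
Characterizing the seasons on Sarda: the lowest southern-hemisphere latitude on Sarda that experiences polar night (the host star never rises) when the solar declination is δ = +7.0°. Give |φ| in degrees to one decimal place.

Polar night requires cos H₀ = −tan φ tan δ ≥ 1, i.e. tan φ tan δ ≤ −1.
The boundary is |tan φ| · |tan δ| = 1, so |φ| = 90° − |δ| = 90° − 7.0° = 83.0° in the southern hemisphere.

|φ| = 83.0°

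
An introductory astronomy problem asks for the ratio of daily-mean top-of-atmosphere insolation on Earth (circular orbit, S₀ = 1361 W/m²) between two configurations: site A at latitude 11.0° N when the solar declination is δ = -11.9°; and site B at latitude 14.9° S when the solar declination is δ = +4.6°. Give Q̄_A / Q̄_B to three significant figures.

Q̄_A / Q̄_B ≈ 0.966

— Configuration A (φ=+11.0°):
cos H₀ = −tan(+11.0°) tan(-11.900°) = 0.0410, H₀ = 1.5298 rad.
Bracket: H₀ sin φ sin δ + cos φ cos δ sin H₀ = 1.5298×0.19081×-0.20620 + 0.98163×0.97851×0.99916 = -0.060190 + 0.959728 = 0.899538.
Q̄ = (S₀/π) × [bracket] = (1361/π) × 0.899538 = 389.70 W/m².
— Configuration B (φ=-14.9°):
cos H₀ = −tan(-14.9°) tan(+4.600°) = 0.0214, H₀ = 1.5494 rad.
Bracket: H₀ sin φ sin δ + cos φ cos δ sin H₀ = 1.5494×-0.25713×0.08020 + 0.96638×0.99678×0.99977 = -0.031951 + 0.963047 = 0.931096.
Q̄ = (S₀/π) × [bracket] = (1361/π) × 0.931096 = 403.37 W/m².
Ratio Q̄_A / Q̄_B = 389.70 / 403.37 = 0.9661.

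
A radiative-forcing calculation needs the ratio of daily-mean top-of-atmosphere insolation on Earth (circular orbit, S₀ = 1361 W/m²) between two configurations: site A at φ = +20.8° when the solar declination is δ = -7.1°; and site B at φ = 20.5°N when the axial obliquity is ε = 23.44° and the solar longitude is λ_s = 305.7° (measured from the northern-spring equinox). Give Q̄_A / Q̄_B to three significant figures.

— Configuration A (φ=+20.8°):
cos H₀ = −tan(+20.8°) tan(-7.100°) = 0.0473, H₀ = 1.5235 rad.
Bracket: H₀ sin φ sin δ + cos φ cos δ sin H₀ = 1.5235×0.35511×-0.12360 + 0.93483×0.99233×0.99888 = -0.066869 + 0.926621 = 0.859752.
Q̄ = (S₀/π) × [bracket] = (1361/π) × 0.859752 = 372.46 W/m².
— Configuration B (φ=+20.5°):
Solar declination: sin δ = sin ε · sin λ_s = sin 23.44° × sin 305.7° = -0.32304, so δ = -18.847°.
cos H₀ = −tan(+20.5°) tan(-18.847°) = 0.1276, H₀ = 1.4428 rad.
Bracket: H₀ sin φ sin δ + cos φ cos δ sin H₀ = 1.4428×0.35021×-0.32304 + 0.93667×0.94639×0.99182 = -0.163227 + 0.879204 = 0.715977.
Q̄ = (S₀/π) × [bracket] = (1361/π) × 0.715977 = 310.18 W/m².
Ratio Q̄_A / Q̄_B = 372.46 / 310.18 = 1.201.

Q̄_A / Q̄_B ≈ 1.20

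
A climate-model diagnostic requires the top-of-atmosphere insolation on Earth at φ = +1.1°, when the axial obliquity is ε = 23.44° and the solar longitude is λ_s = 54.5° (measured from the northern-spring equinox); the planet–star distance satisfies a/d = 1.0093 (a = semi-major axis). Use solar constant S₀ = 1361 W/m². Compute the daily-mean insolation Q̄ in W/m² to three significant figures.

Q̄ ≈ 422 W/m²

Solar declination: sin δ = sin ε · sin λ_s = sin 23.44° × sin 54.5° = 0.32385, so δ = +18.896°.
cos H₀ = −tan(+1.1°) tan(+18.896°) = -0.0066, H₀ = 1.5774 rad.
Bracket: H₀ sin φ sin δ + cos φ cos δ sin H₀ = 1.5774×0.01920×0.32385 + 0.99982×0.94611×0.99998 = 0.009808 + 0.945921 = 0.955729.
Inverse-square distance factor (a/d)² = 1.0093² = 1.018686.
Q̄ = (S₀/π) × 1.018686 × [bracket] = (1361/π) × 1.018686 × 0.955729 = 421.8 W/m².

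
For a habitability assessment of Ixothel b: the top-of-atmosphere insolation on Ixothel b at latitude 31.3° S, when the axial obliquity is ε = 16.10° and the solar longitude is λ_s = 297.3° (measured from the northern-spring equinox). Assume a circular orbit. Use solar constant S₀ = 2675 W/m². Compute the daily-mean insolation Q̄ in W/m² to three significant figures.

Q̄ ≈ 885 W/m²

Solar declination: sin δ = sin ε · sin λ_s = sin 16.10° × sin 297.3° = -0.24643, so δ = -14.266°.
cos H₀ = −tan(-31.3°) tan(-14.266°) = -0.1546, H₀ = 1.7260 rad.
Bracket: H₀ sin φ sin δ + cos φ cos δ sin H₀ = 1.7260×-0.51952×-0.24643 + 0.85446×0.96916×0.98798 = 0.220972 + 0.818155 = 1.039127.
Q̄ = (S₀/π) × [bracket] = (2675/π) × 1.039127 = 884.8 W/m².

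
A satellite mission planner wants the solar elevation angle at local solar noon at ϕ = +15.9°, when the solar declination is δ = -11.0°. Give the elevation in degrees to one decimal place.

63.1°

At local noon the hour angle is zero, so the zenith angle equals |ϕ − δ| = |+15.9° − (-11.000°)| = 26.900°.
Elevation = 90° − 26.900° = 63.1°.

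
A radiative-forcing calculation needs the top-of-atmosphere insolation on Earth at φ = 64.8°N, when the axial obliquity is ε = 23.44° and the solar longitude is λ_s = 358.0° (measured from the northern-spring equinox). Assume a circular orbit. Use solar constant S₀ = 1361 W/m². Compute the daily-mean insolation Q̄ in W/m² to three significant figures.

Q̄ ≈ 176 W/m²

Solar declination: sin δ = sin ε · sin λ_s = sin 23.44° × sin 358.0° = -0.01388, so δ = -0.795°.
cos H₀ = −tan(+64.8°) tan(-0.795°) = 0.0295, H₀ = 1.5413 rad.
Bracket: H₀ sin φ sin δ + cos φ cos δ sin H₀ = 1.5413×0.90483×-0.01388 + 0.42578×0.99990×0.99956 = -0.019357 + 0.425550 = 0.406193.
Q̄ = (S₀/π) × [bracket] = (1361/π) × 0.406193 = 176.0 W/m².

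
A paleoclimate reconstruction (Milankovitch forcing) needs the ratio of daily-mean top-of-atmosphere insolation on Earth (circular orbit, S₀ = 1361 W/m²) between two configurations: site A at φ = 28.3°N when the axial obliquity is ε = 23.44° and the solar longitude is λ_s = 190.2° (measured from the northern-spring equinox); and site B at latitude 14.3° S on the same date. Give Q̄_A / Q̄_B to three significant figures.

— Configuration A (φ=+28.3°):
Solar declination: sin δ = sin ε · sin λ_s = sin 23.44° × sin 190.2° = -0.07044, so δ = -4.039°.
cos H₀ = −tan(+28.3°) tan(-4.039°) = 0.0380, H₀ = 1.5328 rad.
Bracket: H₀ sin φ sin δ + cos φ cos δ sin H₀ = 1.5328×0.47409×-0.07044 + 0.88048×0.99752×0.99928 = -0.051188 + 0.877664 = 0.826476.
Q̄ = (S₀/π) × [bracket] = (1361/π) × 0.826476 = 358.05 W/m².
— Configuration B (φ=-14.3°):
cos H₀ = −tan(-14.3°) tan(-4.039°) = -0.0180, H₀ = 1.5888 rad.
Bracket: H₀ sin φ sin δ + cos φ cos δ sin H₀ = 1.5888×-0.24700×-0.07044 + 0.96902×0.99752×0.99984 = 0.027643 + 0.966462 = 0.994105.
Q̄ = (S₀/π) × [bracket] = (1361/π) × 0.994105 = 430.67 W/m².
Ratio Q̄_A / Q̄_B = 358.05 / 430.67 = 0.8314.

Q̄_A / Q̄_B ≈ 0.831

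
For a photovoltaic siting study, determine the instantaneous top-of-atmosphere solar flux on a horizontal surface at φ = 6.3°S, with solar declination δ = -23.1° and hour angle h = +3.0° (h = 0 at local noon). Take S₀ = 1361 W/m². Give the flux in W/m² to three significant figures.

1.30e+03 W/m²

cos θ_z = sin φ sin δ + cos φ cos δ cos h = 0.043053 + 0.913014 = 0.956067.
Flux = S₀ · cos θ_z = 1361 × 0.956067 = 1301 W/m².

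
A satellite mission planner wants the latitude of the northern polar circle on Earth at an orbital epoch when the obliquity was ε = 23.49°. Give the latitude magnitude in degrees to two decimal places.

The polar circle is the lowest latitude that experiences at least one full rotation of continuous daylight at the northern-summer solstice; it lies at |ϕ| = 90° − ε = 90° − 23.49° = 66.51°.

66.51°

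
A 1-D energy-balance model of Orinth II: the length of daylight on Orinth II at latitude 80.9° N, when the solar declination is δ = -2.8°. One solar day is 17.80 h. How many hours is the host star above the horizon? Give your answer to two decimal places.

7.14 h

cos h₀ = −tan ϕ · tan δ = −tan(+80.9°) × tan(-2.800°) = 0.3053, so h₀ = 1.2605 rad = 72.22°.
Daylight = 2h₀/(2π) × 17.80 h = (1.2605/π) × 17.80 = 7.14 h.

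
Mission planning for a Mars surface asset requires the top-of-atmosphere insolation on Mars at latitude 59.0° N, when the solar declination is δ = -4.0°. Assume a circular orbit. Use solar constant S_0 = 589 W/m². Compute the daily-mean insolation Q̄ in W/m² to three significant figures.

cos h₀ = −tan(+59.0°) tan(-4.000°) = 0.1164, h₀ = 1.4542 rad.
Bracket: h₀ sin ϕ sin δ + cos ϕ cos δ sin h₀ = 1.4542×0.85717×-0.06976 + 0.51504×0.99756×0.99321 = -0.086956 + 0.510295 = 0.423339.
Q̄ = (S_0/π) × [bracket] = (589/π) × 0.423339 = 79.37 W/m².

Q̄ ≈ 79.4 W/m²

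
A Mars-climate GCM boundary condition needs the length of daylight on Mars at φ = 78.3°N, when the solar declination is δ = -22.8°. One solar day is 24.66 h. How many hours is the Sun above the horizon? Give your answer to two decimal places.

0.00 h

cos H₀ = −tan φ · tan δ = 2.0298 ≥ 1, so the Sun never rises (polar night) and H₀ = 0.
Daylight = 2H₀/(2π) × 24.66 h = (0.0000/π) × 24.66 = 0.00 h.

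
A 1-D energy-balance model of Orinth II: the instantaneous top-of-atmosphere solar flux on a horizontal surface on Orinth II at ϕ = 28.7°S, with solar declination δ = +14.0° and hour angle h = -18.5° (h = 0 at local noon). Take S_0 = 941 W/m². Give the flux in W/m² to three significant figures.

650 W/m²

cos θ_z = sin ϕ sin δ + cos ϕ cos δ cos h = -0.116177 + 0.807110 = 0.690933.
Flux = S_0 · cos θ_z = 941 × 0.690933 = 650.2 W/m².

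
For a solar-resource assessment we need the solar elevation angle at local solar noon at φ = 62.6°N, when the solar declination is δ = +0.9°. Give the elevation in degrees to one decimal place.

28.3°

At local noon the hour angle is zero, so the zenith angle equals |φ − δ| = |+62.6° − (+0.900°)| = 61.700°.
Elevation = 90° − 61.700° = 28.3°.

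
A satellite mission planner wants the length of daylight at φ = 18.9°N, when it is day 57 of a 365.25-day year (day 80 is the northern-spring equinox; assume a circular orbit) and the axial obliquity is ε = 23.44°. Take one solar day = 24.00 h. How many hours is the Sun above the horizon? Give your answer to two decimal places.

11.59 h

Solar longitude: λ_s = 360° × (57 − 80)/365.25 = -22.669°, i.e. -22.669° + 360° = 337.331°.
sin δ = sin 23.44° × sin 337.331° = -0.15331, so δ = -8.819°.
cos H₀ = −tan φ · tan δ = −tan(+18.9°) × tan(-8.819°) = 0.0531, so H₀ = 1.5177 rad = 86.96°.
Daylight = 2H₀/(2π) × 24.00 h = (1.5177/π) × 24.00 = 11.59 h.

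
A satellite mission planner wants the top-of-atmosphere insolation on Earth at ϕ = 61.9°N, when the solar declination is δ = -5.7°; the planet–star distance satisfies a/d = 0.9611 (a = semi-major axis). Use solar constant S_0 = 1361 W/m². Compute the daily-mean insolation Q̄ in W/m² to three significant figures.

cos h₀ = −tan(+61.9°) tan(-5.700°) = 0.1869, h₀ = 1.3828 rad.
Bracket: h₀ sin ϕ sin δ + cos ϕ cos δ sin h₀ = 1.3828×0.88213×-0.09932 + 0.47101×0.99506×0.98237 = -0.121151 + 0.460420 = 0.339269.
Inverse-square distance factor (a/d)² = 0.9611² = 0.923713.
Q̄ = (S_0/π) × 0.923713 × [bracket] = (1361/π) × 0.923713 × 0.339269 = 135.8 W/m².

Q̄ ≈ 136 W/m²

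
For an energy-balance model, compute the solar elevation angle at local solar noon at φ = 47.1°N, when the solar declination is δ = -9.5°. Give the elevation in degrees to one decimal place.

At local noon the hour angle is zero, so the zenith angle equals |φ − δ| = |+47.1° − (-9.500°)| = 56.600°.
Elevation = 90° − 56.600° = 33.4°.

33.4°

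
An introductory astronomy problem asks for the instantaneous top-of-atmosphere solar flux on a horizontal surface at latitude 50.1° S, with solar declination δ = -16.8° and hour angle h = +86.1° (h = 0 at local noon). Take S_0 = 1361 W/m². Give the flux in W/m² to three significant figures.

359 W/m²

cos θ_z = sin ϕ sin δ + cos ϕ cos δ cos h = 0.221735 + 0.041766 = 0.263501.
Flux = S_0 · cos θ_z = 1361 × 0.263501 = 358.6 W/m².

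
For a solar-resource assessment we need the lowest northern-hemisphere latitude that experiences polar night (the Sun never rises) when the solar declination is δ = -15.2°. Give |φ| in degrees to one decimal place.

Polar night requires cos H₀ = −tan φ tan δ ≥ 1, i.e. tan φ tan δ ≤ −1.
The boundary is |tan φ| · |tan δ| = 1, so |φ| = 90° − |δ| = 90° − 15.2° = 74.8° in the northern hemisphere.

|φ| = 74.8°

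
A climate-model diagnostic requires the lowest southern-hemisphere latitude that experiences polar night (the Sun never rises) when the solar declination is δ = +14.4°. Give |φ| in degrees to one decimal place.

Polar night requires cos H₀ = −tan φ tan δ ≥ 1, i.e. tan φ tan δ ≤ −1.
The boundary is |tan φ| · |tan δ| = 1, so |φ| = 90° − |δ| = 90° − 14.4° = 75.6° in the southern hemisphere.

|φ| = 75.6°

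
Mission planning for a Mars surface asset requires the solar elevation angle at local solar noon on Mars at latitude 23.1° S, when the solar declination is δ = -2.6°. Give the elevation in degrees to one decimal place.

At local noon the hour angle is zero, so the zenith angle equals |φ − δ| = |-23.1° − (-2.600°)| = 20.500°.
Elevation = 90° − 20.500° = 69.5°.

69.5°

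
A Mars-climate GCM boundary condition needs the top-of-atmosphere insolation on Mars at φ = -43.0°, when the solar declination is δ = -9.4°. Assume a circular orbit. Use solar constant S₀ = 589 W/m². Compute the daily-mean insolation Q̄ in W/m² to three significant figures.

cos H₀ = −tan(-43.0°) tan(-9.400°) = -0.1544, H₀ = 1.7258 rad.
Bracket: H₀ sin φ sin δ + cos φ cos δ sin H₀ = 1.7258×-0.68200×-0.16333 + 0.73135×0.98657×0.98801 = 0.192239 + 0.712877 = 0.905116.
Q̄ = (S₀/π) × [bracket] = (589/π) × 0.905116 = 169.7 W/m².

Q̄ ≈ 170 W/m²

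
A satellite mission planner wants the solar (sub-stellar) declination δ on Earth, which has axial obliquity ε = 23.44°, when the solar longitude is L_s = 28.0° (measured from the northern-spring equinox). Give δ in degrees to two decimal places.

δ = +10.76°

sin δ = sin ε · sin L_s = sin 23.44° × sin 28.0° = 0.186750.
δ = arcsin(0.186750) = +10.76°.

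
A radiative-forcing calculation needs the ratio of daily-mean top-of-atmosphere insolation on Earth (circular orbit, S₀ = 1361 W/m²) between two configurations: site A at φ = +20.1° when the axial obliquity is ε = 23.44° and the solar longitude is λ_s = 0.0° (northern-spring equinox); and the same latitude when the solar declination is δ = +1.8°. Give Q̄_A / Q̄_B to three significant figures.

Q̄_A / Q̄_B ≈ 0.983

— Configuration A (φ=+20.1°):
Solar declination: sin δ = sin ε · sin λ_s = sin 23.44° × sin 0.0° = 0.00000, so δ = +0.000°.
cos H₀ = −tan(+20.1°) tan(+0.000°) = -0.0000, H₀ = 1.5708 rad.
Bracket: H₀ sin φ sin δ + cos φ cos δ sin H₀ = 1.5708×0.34366×0.00000 + 0.93909×1.00000×1.00000 = 0.000000 + 0.939090 = 0.939090.
Q̄ = (S₀/π) × [bracket] = (1361/π) × 0.939090 = 406.83 W/m².
— Configuration B (φ=+20.1°):
cos H₀ = −tan(+20.1°) tan(+1.800°) = -0.0115, H₀ = 1.5823 rad.
Bracket: H₀ sin φ sin δ + cos φ cos δ sin H₀ = 1.5823×0.34366×0.03141 + 0.93909×0.99951×0.99993 = 0.017080 + 0.938564 = 0.955644.
Q̄ = (S₀/π) × [bracket] = (1361/π) × 0.955644 = 414.00 W/m².
Ratio Q̄_A / Q̄_B = 406.83 / 414.00 = 0.9827.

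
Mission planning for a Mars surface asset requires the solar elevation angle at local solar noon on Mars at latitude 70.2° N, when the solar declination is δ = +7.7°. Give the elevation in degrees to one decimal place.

27.5°

At local noon the hour angle is zero, so the zenith angle equals |φ − δ| = |+70.2° − (+7.700°)| = 62.500°.
Elevation = 90° − 62.500° = 27.5°.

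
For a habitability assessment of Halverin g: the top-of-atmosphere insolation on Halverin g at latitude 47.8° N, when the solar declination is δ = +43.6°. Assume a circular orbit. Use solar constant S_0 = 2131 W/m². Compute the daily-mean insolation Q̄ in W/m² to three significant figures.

Q̄ ≈ 1.09e+03 W/m²

cos h₀ = −tan(+47.8°) tan(+43.600°) = -1.0502 ≤ −1 ⇒ polar day, h₀ = π.
Bracket: h₀ sin ϕ sin δ + cos ϕ cos δ sin h₀ = 3.1416×0.74080×0.68962 + 0.67172×0.72417×0.00000 = 1.604951 + 0.000000 = 1.604951.
Q̄ = (S_0/π) × [bracket] = (2131/π) × 1.604951 = 1089 W/m².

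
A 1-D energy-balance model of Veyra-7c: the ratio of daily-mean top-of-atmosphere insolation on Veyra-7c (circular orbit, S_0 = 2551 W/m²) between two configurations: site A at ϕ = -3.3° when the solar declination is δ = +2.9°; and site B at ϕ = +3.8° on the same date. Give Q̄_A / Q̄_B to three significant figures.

Q̄_A / Q̄_B ≈ 0.991

— Configuration A (ϕ=-3.3°):
cos h₀ = −tan(-3.3°) tan(+2.900°) = 0.0029, h₀ = 1.5679 rad.
Bracket: h₀ sin ϕ sin δ + cos ϕ cos δ sin h₀ = 1.5679×-0.05756×0.05059 + 0.99834×0.99872×1.00000 = -0.004566 + 0.997062 = 0.992496.
Q̄ = (S_0/π) × [bracket] = (2551/π) × 0.992496 = 805.92 W/m².
— Configuration B (ϕ=+3.8°):
cos h₀ = −tan(+3.8°) tan(+2.900°) = -0.0034, h₀ = 1.5742 rad.
Bracket: h₀ sin ϕ sin δ + cos ϕ cos δ sin h₀ = 1.5742×0.06627×0.05059 + 0.99780×0.99872×0.99999 = 0.005278 + 0.996513 = 1.001791.
Q̄ = (S_0/π) × [bracket] = (2551/π) × 1.001791 = 813.46 W/m².
Ratio Q̄_A / Q̄_B = 805.92 / 813.46 = 0.9907.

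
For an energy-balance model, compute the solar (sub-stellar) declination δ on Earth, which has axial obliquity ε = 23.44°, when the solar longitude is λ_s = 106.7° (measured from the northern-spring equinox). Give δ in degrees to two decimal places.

δ = +22.40°

sin δ = sin ε · sin λ_s = sin 23.44° × sin 106.7° = 0.381011.
δ = arcsin(0.381011) = +22.40°.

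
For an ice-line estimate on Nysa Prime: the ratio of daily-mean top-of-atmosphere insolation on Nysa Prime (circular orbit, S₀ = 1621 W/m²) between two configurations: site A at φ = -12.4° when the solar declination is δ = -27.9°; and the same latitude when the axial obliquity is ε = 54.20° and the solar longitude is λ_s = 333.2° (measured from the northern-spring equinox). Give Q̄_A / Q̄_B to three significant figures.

Q̄_A / Q̄_B ≈ 0.991

— Configuration A (φ=-12.4°):
cos H₀ = −tan(-12.4°) tan(-27.900°) = -0.1164, H₀ = 1.6875 rad.
Bracket: H₀ sin φ sin δ + cos φ cos δ sin H₀ = 1.6875×-0.21474×-0.46793 + 0.97667×0.88377×0.99320 = 0.169566 + 0.857282 = 1.026848.
Q̄ = (S₀/π) × [bracket] = (1621/π) × 1.026848 = 529.83 W/m².
— Configuration B (φ=-12.4°):
Solar declination: sin δ = sin ε · sin λ_s = sin 54.20° × sin 333.2° = -0.36569, so δ = -21.450°.
cos H₀ = −tan(-12.4°) tan(-21.450°) = -0.0864, H₀ = 1.6573 rad.
Bracket: H₀ sin φ sin δ + cos φ cos δ sin H₀ = 1.6573×-0.21474×-0.36569 + 0.97667×0.93074×0.99626 = 0.130145 + 0.905626 = 1.035771.
Q̄ = (S₀/π) × [bracket] = (1621/π) × 1.035771 = 534.44 W/m².
Ratio Q̄_A / Q̄_B = 529.83 / 534.44 = 0.9914.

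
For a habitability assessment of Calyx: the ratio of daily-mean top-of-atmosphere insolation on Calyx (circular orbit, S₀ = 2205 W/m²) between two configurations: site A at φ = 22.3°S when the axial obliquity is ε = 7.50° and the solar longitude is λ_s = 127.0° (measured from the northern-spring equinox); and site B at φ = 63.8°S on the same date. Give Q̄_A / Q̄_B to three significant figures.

Q̄_A / Q̄_B ≈ 2.84

— Configuration A (φ=-22.3°):
Solar declination: sin δ = sin ε · sin λ_s = sin 7.50° × sin 127.0° = 0.10424, so δ = +5.984°.
cos H₀ = −tan(-22.3°) tan(+5.984°) = 0.0430, H₀ = 1.5278 rad.
Bracket: H₀ sin φ sin δ + cos φ cos δ sin H₀ = 1.5278×-0.37946×0.10424 + 0.92521×0.99455×0.99908 = -0.060432 + 0.919321 = 0.858889.
Q̄ = (S₀/π) × [bracket] = (2205/π) × 0.858889 = 602.83 W/m².
— Configuration B (φ=-63.8°):
cos H₀ = −tan(-63.8°) tan(+5.984°) = 0.2130, H₀ = 1.3561 rad.
Bracket: H₀ sin φ sin δ + cos φ cos δ sin H₀ = 1.3561×-0.89726×0.10424 + 0.44151×0.99455×0.97705 = -0.126837 + 0.429026 = 0.302189.
Q̄ = (S₀/π) × [bracket] = (2205/π) × 0.302189 = 212.10 W/m².
Ratio Q̄_A / Q̄_B = 602.83 / 212.10 = 2.842.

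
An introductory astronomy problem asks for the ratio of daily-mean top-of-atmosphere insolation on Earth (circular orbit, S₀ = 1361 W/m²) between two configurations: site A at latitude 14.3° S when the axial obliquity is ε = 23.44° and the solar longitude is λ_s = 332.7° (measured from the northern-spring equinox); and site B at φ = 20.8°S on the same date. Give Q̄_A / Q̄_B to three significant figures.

Q̄_A / Q̄_B ≈ 1.00

— Configuration A (φ=-14.3°):
Solar declination: sin δ = sin ε · sin λ_s = sin 23.44° × sin 332.7° = -0.18245, so δ = -10.512°.
cos H₀ = −tan(-14.3°) tan(-10.512°) = -0.0473, H₀ = 1.6181 rad.
Bracket: H₀ sin φ sin δ + cos φ cos δ sin H₀ = 1.6181×-0.24700×-0.18245 + 0.96902×0.98322×0.99888 = 0.072920 + 0.951693 = 1.024613.
Q̄ = (S₀/π) × [bracket] = (1361/π) × 1.024613 = 443.88 W/m².
— Configuration B (φ=-20.8°):
cos H₀ = −tan(-20.8°) tan(-10.512°) = -0.0705, H₀ = 1.6413 rad.
Bracket: H₀ sin φ sin δ + cos φ cos δ sin H₀ = 1.6413×-0.35511×-0.18245 + 0.93483×0.98322×0.99751 = 0.106340 + 0.916855 = 1.023195.
Q̄ = (S₀/π) × [bracket] = (1361/π) × 1.023195 = 443.27 W/m².
Ratio Q̄_A / Q̄_B = 443.88 / 443.27 = 1.001.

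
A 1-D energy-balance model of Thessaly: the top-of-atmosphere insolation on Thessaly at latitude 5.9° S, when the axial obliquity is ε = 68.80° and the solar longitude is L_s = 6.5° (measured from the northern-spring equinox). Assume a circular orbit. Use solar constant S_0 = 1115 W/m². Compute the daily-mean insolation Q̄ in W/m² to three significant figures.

Q̄ ≈ 345 W/m²

Solar declination: sin δ = sin ε · sin L_s = sin 68.80° × sin 6.5° = 0.10554, so δ = +6.058°.
cos h₀ = −tan(-5.9°) tan(+6.058°) = 0.0110, h₀ = 1.5598 rad.
Bracket: h₀ sin ϕ sin δ + cos ϕ cos δ sin h₀ = 1.5598×-0.10279×0.10554 + 0.99470×0.99441×0.99994 = -0.016921 + 0.989080 = 0.972159.
Q̄ = (S_0/π) × [bracket] = (1115/π) × 0.972159 = 345.0 W/m².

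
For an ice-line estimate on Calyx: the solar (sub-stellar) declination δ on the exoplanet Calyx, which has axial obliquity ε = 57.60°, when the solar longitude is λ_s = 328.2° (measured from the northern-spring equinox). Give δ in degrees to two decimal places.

δ = -26.42°

sin δ = sin ε · sin λ_s = sin 57.60° × sin 328.2° = -0.444923.
δ = arcsin(-0.444923) = -26.42°.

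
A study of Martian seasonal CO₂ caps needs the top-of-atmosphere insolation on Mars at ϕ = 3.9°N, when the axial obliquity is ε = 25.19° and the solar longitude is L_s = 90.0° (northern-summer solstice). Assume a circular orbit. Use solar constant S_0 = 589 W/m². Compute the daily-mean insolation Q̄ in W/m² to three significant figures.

Q̄ ≈ 178 W/m²

Solar declination: sin δ = sin ε · sin L_s = sin 25.19° × sin 90.0° = 0.42562, so δ = +25.190°.
cos h₀ = −tan(+3.9°) tan(+25.190°) = -0.0321, h₀ = 1.6029 rad.
Bracket: h₀ sin ϕ sin δ + cos ϕ cos δ sin h₀ = 1.6029×0.06802×0.42562 + 0.99768×0.90490×0.99949 = 0.046405 + 0.902340 = 0.948745.
Q̄ = (S_0/π) × [bracket] = (589/π) × 0.948745 = 177.9 W/m².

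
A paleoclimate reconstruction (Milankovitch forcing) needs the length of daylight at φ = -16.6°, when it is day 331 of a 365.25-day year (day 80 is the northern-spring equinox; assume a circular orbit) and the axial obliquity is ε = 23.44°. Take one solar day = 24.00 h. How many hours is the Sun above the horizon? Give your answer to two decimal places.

Solar longitude: λ_s = 360° × (331 − 80)/365.25 = 247.392°.
sin δ = sin 23.44° × sin 247.392° = -0.36722, so δ = -21.544°.
cos H₀ = −tan φ · tan δ = −tan(-16.6°) × tan(-21.544°) = -0.1177, so H₀ = 1.6888 rad = 96.76°.
Daylight = 2H₀/(2π) × 24.00 h = (1.6888/π) × 24.00 = 12.90 h.

12.90 h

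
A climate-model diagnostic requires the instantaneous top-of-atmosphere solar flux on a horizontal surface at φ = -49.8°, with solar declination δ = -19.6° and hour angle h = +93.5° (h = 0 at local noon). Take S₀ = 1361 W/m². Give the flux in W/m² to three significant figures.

298 W/m²

cos θ_z = sin φ sin δ + cos φ cos δ cos h = 0.256217 + -0.037121 = 0.219096.
Flux = S₀ · cos θ_z = 1361 × 0.219096 = 298.2 W/m².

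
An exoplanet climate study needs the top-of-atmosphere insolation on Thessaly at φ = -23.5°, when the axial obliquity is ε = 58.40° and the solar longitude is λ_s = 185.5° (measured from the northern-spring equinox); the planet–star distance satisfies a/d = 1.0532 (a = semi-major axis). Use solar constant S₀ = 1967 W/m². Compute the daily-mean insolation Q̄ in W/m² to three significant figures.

Solar declination: sin δ = sin ε · sin λ_s = sin 58.40° × sin 185.5° = -0.08163, so δ = -4.683°.
cos H₀ = −tan(-23.5°) tan(-4.683°) = -0.0356, H₀ = 1.6064 rad.
Bracket: H₀ sin φ sin δ + cos φ cos δ sin H₀ = 1.6064×-0.39875×-0.08163 + 0.91706×0.99666×0.99937 = 0.052288 + 0.913421 = 0.965709.
Inverse-square distance factor (a/d)² = 1.0532² = 1.109230.
Q̄ = (S₀/π) × 1.109230 × [bracket] = (1967/π) × 1.109230 × 0.965709 = 670.7 W/m².

Q̄ ≈ 671 W/m²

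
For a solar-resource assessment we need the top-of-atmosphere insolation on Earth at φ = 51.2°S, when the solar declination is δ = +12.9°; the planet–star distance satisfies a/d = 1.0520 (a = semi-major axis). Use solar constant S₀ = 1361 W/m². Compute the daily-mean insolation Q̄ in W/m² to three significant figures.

Q̄ ≈ 174 W/m²

cos H₀ = −tan(-51.2°) tan(+12.900°) = 0.2849, H₀ = 1.2819 rad.
Bracket: H₀ sin φ sin δ + cos φ cos δ sin H₀ = 1.2819×-0.77934×0.22325 + 0.62660×0.97476×0.95857 = -0.223035 + 0.585480 = 0.362445.
Inverse-square distance factor (a/d)² = 1.0520² = 1.106704.
Q̄ = (S₀/π) × 1.106704 × [bracket] = (1361/π) × 1.106704 × 0.362445 = 173.8 W/m².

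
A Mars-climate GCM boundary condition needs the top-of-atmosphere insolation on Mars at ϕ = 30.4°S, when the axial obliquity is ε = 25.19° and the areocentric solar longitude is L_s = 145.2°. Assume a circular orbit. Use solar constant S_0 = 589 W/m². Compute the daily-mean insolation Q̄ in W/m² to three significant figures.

sin δ = sin 25.19° × sin 145.2° = 0.24291, so δ = +14.058°.
cos h₀ = −tan(-30.4°) tan(+14.058°) = 0.1469, h₀ = 1.4233 rad.
Bracket: h₀ sin ϕ sin δ + cos ϕ cos δ sin h₀ = 1.4233×-0.50603×0.24291 + 0.86251×0.97005×0.98915 = -0.174952 + 0.827600 = 0.652648.
Q̄ = (S_0/π) × [bracket] = (589/π) × 0.652648 = 122.4 W/m².

Q̄ ≈ 122 W/m²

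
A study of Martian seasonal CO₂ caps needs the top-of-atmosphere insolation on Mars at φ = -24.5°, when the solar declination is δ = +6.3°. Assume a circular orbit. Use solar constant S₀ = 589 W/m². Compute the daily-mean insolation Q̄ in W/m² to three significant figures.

Q̄ ≈ 156 W/m²

cos H₀ = −tan(-24.5°) tan(+6.300°) = 0.0503, H₀ = 1.5205 rad.
Bracket: H₀ sin φ sin δ + cos φ cos δ sin H₀ = 1.5205×-0.41469×0.10973 + 0.90996×0.99396×0.99873 = -0.069189 + 0.903315 = 0.834126.
Q̄ = (S₀/π) × [bracket] = (589/π) × 0.834126 = 156.4 W/m².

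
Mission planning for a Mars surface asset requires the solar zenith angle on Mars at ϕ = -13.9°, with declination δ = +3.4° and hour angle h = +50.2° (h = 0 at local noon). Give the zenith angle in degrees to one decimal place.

cos θ_z = sin ϕ sin δ + cos ϕ cos δ cos h = -0.014247 + 0.620271 = 0.606024.
θ_z = arccos(0.606024) = 52.7°.

θ_z = 52.7°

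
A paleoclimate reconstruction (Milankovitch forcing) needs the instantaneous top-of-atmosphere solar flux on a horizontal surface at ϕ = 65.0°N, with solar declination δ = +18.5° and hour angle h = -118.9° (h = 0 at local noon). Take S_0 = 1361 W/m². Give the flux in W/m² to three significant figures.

128 W/m²

cos θ_z = sin ϕ sin δ + cos ϕ cos δ cos h = 0.287576 + -0.193689 = 0.093887.
Flux = S_0 · cos θ_z = 1361 × 0.093887 = 127.8 W/m².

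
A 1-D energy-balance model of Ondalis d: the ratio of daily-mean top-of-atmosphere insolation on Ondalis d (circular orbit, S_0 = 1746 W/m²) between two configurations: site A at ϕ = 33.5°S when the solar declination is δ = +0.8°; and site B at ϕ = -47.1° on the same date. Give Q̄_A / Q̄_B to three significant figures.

Q̄_A / Q̄_B ≈ 1.24

— Configuration A (ϕ=-33.5°):
cos h₀ = −tan(-33.5°) tan(+0.800°) = 0.0092, h₀ = 1.5616 rad.
Bracket: h₀ sin ϕ sin δ + cos ϕ cos δ sin h₀ = 1.5616×-0.55194×0.01396 + 0.83389×0.99990×0.99996 = -0.012032 + 0.833773 = 0.821741.
Q̄ = (S_0/π) × [bracket] = (1746/π) × 0.821741 = 456.70 W/m².
— Configuration B (ϕ=-47.1°):
cos h₀ = −tan(-47.1°) tan(+0.800°) = 0.0150, h₀ = 1.5558 rad.
Bracket: h₀ sin ϕ sin δ + cos ϕ cos δ sin h₀ = 1.5558×-0.73254×0.01396 + 0.68072×0.99990×0.99989 = -0.015910 + 0.680577 = 0.664667.
Q̄ = (S_0/π) × [bracket] = (1746/π) × 0.664667 = 369.40 W/m².
Ratio Q̄_A / Q̄_B = 456.70 / 369.40 = 1.236.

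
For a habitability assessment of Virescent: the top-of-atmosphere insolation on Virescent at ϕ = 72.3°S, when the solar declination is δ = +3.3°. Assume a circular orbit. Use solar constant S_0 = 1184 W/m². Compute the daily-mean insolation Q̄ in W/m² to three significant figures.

Q̄ ≈ 83.8 W/m²

cos h₀ = −tan(-72.3°) tan(+3.300°) = 0.1807, h₀ = 1.3891 rad.
Bracket: h₀ sin ϕ sin δ + cos ϕ cos δ sin h₀ = 1.3891×-0.95266×0.05756 + 0.30403×0.99834×0.98354 = -0.076171 + 0.298529 = 0.222358.
Q̄ = (S_0/π) × [bracket] = (1184/π) × 0.222358 = 83.80 W/m².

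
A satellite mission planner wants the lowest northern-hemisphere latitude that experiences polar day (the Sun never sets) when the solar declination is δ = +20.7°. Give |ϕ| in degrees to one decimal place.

|ϕ| = 69.3°

Polar day requires cos h₀ = −tan ϕ tan δ ≤ −1, i.e. tan ϕ tan δ ≥ 1.
The boundary is |tan ϕ| · |tan δ| = 1, so |ϕ| = 90° − |δ| = 90° − 20.7° = 69.3° in the northern hemisphere.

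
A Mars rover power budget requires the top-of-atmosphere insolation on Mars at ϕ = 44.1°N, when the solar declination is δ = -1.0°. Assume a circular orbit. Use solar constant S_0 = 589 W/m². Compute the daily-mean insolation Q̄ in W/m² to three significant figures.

Q̄ ≈ 131 W/m²

cos h₀ = −tan(+44.1°) tan(-1.000°) = 0.0169, h₀ = 1.5539 rad.
Bracket: h₀ sin ϕ sin δ + cos ϕ cos δ sin h₀ = 1.5539×0.69591×-0.01745 + 0.71813×0.99985×0.99986 = -0.018870 + 0.717922 = 0.699052.
Q̄ = (S_0/π) × [bracket] = (589/π) × 0.699052 = 131.1 W/m².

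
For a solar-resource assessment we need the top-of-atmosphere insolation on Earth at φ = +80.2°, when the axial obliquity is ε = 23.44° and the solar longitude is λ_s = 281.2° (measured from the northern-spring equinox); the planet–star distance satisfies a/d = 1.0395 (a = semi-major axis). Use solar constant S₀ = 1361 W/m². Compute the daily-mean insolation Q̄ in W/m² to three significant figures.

Solar declination: sin δ = sin ε · sin λ_s = sin 23.44° × sin 281.2° = -0.39021, so δ = -22.968°.
cos H₀ = −tan(+80.2°) tan(-22.968°) = 2.4536 ≥ 1 ⇒ polar night, H₀ = 0 and Q̄ = 0.
Inverse-square distance factor (a/d)² = 1.0395² = 1.080560.

Q̄ ≈ 0.00 W/m²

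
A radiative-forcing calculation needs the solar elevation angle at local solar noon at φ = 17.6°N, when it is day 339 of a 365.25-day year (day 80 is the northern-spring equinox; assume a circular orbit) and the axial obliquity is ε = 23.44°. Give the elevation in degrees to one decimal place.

49.8°

Solar longitude: λ_s = 360° × (339 − 80)/365.25 = 255.277°.
sin δ = sin 23.44° × sin 255.277° = -0.38473, so δ = -22.627°.
At local noon the hour angle is zero, so the zenith angle equals |φ − δ| = |+17.6° − (-22.627°)| = 40.227°.
Elevation = 90° − 40.227° = 49.8°.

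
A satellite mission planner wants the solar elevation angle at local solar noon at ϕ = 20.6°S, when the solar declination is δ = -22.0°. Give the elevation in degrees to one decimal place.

88.6°

At local noon the hour angle is zero, so the zenith angle equals |ϕ − δ| = |-20.6° − (-22.000°)| = 1.400°.
Elevation = 90° − 1.400° = 88.6°.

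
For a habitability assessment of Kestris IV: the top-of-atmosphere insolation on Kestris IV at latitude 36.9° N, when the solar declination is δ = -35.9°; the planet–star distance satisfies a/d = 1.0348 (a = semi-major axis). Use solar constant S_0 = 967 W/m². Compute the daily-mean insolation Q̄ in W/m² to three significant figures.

cos h₀ = −tan(+36.9°) tan(-35.900°) = 0.5435, h₀ = 0.9962 rad.
Bracket: h₀ sin ϕ sin δ + cos ϕ cos δ sin h₀ = 0.9962×0.60042×-0.58637 + 0.79968×0.81004×0.83941 = -0.350730 + 0.543747 = 0.193017.
Inverse-square distance factor (a/d)² = 1.0348² = 1.070811.
Q̄ = (S_0/π) × 1.070811 × [bracket] = (967/π) × 1.070811 × 0.193017 = 63.62 W/m².

Q̄ ≈ 63.6 W/m²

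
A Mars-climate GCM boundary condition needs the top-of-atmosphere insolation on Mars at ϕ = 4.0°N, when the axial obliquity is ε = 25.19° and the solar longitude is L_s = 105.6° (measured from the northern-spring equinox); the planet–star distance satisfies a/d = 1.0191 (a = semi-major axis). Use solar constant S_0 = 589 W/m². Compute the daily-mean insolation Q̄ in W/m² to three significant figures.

Solar declination: sin δ = sin ε · sin L_s = sin 25.19° × sin 105.6° = 0.40994, so δ = +24.201°.
cos h₀ = −tan(+4.0°) tan(+24.201°) = -0.0314, h₀ = 1.6022 rad.
Bracket: h₀ sin ϕ sin δ + cos ϕ cos δ sin h₀ = 1.6022×0.06976×0.40994 + 0.99756×0.91211×0.99951 = 0.045819 + 0.909439 = 0.955258.
Inverse-square distance factor (a/d)² = 1.0191² = 1.038565.
Q̄ = (S_0/π) × 1.038565 × [bracket] = (589/π) × 1.038565 × 0.955258 = 186.0 W/m².

Q̄ ≈ 186 W/m²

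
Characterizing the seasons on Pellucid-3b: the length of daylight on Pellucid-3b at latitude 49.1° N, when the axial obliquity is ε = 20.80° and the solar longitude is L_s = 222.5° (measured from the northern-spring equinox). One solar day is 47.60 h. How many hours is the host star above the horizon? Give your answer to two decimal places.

Solar declination: sin δ = sin ε · sin L_s = sin 20.80° × sin 222.5° = -0.23991, so δ = -13.881°.
cos h₀ = −tan ϕ · tan δ = −tan(+49.1°) × tan(-13.881°) = 0.2853, so h₀ = 1.2815 rad = 73.42°.
Daylight = 2h₀/(2π) × 47.60 h = (1.2815/π) × 47.60 = 19.42 h.

19.42 h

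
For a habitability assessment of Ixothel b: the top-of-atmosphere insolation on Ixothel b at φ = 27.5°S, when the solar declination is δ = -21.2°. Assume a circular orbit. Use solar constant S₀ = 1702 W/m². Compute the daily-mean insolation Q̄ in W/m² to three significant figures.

cos H₀ = −tan(-27.5°) tan(-21.200°) = -0.2019, H₀ = 1.7741 rad.
Bracket: H₀ sin φ sin δ + cos φ cos δ sin H₀ = 1.7741×-0.46175×-0.36162 + 0.88701×0.93232×0.97940 = 0.296236 + 0.809941 = 1.106177.
Q̄ = (S₀/π) × [bracket] = (1702/π) × 1.106177 = 599.3 W/m².

Q̄ ≈ 599 W/m²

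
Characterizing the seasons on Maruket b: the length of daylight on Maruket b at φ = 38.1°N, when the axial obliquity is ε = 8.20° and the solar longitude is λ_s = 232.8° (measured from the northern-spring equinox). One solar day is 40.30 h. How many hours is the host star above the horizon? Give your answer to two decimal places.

Solar declination: sin δ = sin ε · sin λ_s = sin 8.20° × sin 232.8° = -0.11361, so δ = -6.523°.
cos H₀ = −tan φ · tan δ = −tan(+38.1°) × tan(-6.523°) = 0.0897, so H₀ = 1.4810 rad = 84.86°.
Daylight = 2H₀/(2π) × 40.30 h = (1.4810/π) × 40.30 = 19.00 h.

19.00 h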